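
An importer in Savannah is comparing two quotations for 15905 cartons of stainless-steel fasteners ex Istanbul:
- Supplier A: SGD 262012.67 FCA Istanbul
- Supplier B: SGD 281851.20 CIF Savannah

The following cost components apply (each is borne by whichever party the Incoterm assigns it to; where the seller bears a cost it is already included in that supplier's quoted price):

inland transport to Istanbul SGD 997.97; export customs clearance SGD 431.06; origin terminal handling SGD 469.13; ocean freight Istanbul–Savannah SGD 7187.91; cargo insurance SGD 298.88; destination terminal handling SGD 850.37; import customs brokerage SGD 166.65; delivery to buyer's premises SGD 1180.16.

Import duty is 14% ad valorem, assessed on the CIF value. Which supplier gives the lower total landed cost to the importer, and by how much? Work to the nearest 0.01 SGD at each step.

Supplier A is cheaper by SGD 13546.18

Supplier A (FCA):
CIF value = FCA price + origin terminal + freight + insurance = 262012.67 + 469.13 + 7187.91 + 298.88 = 269968.59
Import duty = 269968.59 × 14% = 37795.60
Buyer bears (A): 469.13 + 7187.91 + 298.88 + 850.37 + 166.65 + 1180.16 = 10153.10
Landed cost (A) = invoice 262012.67 + 10153.10 + duty 37795.60 = 309961.37
Supplier B (CIF):
The CIF price already equals the CIF value: 281851.20
Import duty = 281851.20 × 14% = 39459.17
Buyer bears (B): 850.37 + 166.65 + 1180.16 = 2197.18
Landed cost (B) = invoice 281851.20 + 2197.18 + duty 39459.17 = 323507.55
Difference = |309961.37 − 323507.55| = 13546.18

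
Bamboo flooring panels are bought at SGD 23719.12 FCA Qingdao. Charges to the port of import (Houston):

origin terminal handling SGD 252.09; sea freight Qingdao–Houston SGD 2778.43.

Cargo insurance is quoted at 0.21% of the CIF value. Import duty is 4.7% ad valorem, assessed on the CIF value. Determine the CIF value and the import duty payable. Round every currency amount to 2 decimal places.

CIF value: SGD 26805.93; import duty: SGD 1259.88

Let C be the CIF value. C = FCA price + pre-shipment costs + freight + 0.21% × C
C − 0.21% × C = 23719.12 + 252.09 + 2778.43
0.9979 × C = 26749.64
C = 26749.64 / 0.9979 = 26805.93
Insurance premium = 0.21% × 26805.93 = 56.29
Import duty = 26805.93 × 4.7% = 1259.88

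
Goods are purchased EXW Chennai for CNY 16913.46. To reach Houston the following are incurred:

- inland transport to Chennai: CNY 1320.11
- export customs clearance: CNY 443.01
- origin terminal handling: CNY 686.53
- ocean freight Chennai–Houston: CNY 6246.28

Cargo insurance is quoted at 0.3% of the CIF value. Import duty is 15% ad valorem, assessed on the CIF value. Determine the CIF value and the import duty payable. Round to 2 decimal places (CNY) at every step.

Let C be the CIF value. C = EXW price + pre-shipment costs + freight + 0.3% × C
C − 0.3% × C = 16913.46 + 1320.11 + 443.01 + 686.53 + 6246.28
0.997 × C = 25609.39
C = 25609.39 / 0.997 = 25686.45
Insurance premium = 0.3% × 25686.45 = 77.06
Import duty = 25686.45 × 15% = 3852.97

CIF value: CNY 25686.45; import duty: CNY 3852.97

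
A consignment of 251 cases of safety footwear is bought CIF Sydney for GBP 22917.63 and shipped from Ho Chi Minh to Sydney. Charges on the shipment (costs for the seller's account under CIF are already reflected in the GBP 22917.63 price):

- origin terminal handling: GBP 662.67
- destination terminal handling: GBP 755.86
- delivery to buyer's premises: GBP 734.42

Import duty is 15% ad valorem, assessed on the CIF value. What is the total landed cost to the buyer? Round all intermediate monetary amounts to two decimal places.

Total landed cost: GBP 27845.55

CIF: the seller pays costs through ocean freight and marine insurance to the destination port.
Already in the invoice (seller's account under CIF): origin terminal — exclude.
The CIF price already equals the CIF value: 22917.63
Import duty = 22917.63 × 15% = 3437.64
Buyer bears: destination terminal 755.86 + delivery 734.42 + duty 3437.64 = 4927.92
Landed cost = invoice 22917.63 + 4927.92 = 27845.55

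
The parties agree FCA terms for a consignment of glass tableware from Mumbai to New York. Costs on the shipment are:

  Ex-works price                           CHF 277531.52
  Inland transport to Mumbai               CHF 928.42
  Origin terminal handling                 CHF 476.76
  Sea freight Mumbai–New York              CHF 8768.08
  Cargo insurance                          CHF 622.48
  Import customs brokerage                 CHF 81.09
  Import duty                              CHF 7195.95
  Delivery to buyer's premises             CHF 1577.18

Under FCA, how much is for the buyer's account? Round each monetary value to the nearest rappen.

FCA: the seller delivers export-cleared goods to the carrier; the buyer bears costs from that point.
Seller's account: goods 277531.52 + inland to port 928.42 = 278459.94
Buyer's account: origin terminal 476.76 + freight 8768.08 + insurance 622.48 + brokerage 81.09 + duty 7195.95 + delivery 1577.18 = 18721.54

Buyer's account: CHF 18721.54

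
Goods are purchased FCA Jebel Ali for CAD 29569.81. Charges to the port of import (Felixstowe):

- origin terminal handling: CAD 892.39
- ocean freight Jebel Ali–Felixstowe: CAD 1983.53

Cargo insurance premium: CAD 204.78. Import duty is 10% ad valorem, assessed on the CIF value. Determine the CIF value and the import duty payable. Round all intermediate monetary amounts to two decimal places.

CIF = FCA price + pre-shipment costs + freight + insurance
CIF = 29569.81 + 892.39 + 1983.53 + 204.78 = 32650.51
Import duty = 32650.51 × 10% = 3265.05

CIF value: CAD 32650.51; import duty: CAD 3265.05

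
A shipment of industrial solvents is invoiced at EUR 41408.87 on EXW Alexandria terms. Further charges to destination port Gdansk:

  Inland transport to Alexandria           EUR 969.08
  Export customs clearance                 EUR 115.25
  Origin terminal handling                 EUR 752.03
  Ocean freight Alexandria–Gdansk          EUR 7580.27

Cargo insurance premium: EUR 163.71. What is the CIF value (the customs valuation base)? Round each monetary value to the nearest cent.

CIF = EXW price + pre-shipment costs + freight + insurance
CIF = 41408.87 + 969.08 + 115.25 + 752.03 + 7580.27 + 163.71 = 50989.21

CIF value: EUR 50989.21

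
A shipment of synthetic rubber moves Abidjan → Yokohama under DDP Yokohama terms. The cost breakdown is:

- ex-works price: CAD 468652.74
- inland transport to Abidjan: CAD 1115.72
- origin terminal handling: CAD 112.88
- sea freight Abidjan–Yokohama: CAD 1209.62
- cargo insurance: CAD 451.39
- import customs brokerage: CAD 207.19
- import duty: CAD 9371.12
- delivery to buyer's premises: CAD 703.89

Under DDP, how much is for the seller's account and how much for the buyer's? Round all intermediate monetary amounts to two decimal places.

DDP: the seller bears all costs including import duty.
Seller's account: goods 468652.74 + inland to port 1115.72 + origin terminal 112.88 + freight 1209.62 + insurance 451.39 + brokerage 207.19 + duty 9371.12 + delivery 703.89 = 481824.55
Buyer's account: 0.00

Seller: CAD 481824.55; buyer: CAD 0.00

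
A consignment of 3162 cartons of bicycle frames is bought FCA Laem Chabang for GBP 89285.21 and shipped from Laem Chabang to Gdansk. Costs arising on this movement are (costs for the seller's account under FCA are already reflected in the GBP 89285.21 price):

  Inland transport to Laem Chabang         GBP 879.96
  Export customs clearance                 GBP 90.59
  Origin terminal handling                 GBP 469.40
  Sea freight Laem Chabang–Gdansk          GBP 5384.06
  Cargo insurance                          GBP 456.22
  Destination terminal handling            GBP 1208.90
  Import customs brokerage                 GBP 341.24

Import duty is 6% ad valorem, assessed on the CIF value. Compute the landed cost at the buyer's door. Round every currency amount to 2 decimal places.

Total landed cost: GBP 102880.72

FCA: the seller delivers export-cleared goods to the carrier; the buyer bears costs from that point.
Already in the invoice (seller's account under FCA): inland to port, export clearance — exclude.
CIF value = FCA price + origin terminal + freight + insurance = 89285.21 + 469.40 + 5384.06 + 456.22 = 95594.89
Import duty = 95594.89 × 6% = 5735.69
Buyer bears: origin terminal 469.40 + freight 5384.06 + insurance 456.22 + destination terminal 1208.90 + brokerage 341.24 + duty 5735.69 = 13595.51
Landed cost = invoice 89285.21 + 13595.51 = 102880.72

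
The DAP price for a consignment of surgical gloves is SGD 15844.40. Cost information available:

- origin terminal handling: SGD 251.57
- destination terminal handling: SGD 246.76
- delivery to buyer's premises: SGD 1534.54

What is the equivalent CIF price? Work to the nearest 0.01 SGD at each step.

Not relevant to the conversion: origin terminal — on the seller under both DAP and CIF; already in the DAP price and stays in the CIF price.
From DAP to CIF, the seller no longer bears: destination terminal, delivery.
CIF price = 15844.40 − 246.76 − 1534.54 = 14063.10

CIF price: SGD 14063.10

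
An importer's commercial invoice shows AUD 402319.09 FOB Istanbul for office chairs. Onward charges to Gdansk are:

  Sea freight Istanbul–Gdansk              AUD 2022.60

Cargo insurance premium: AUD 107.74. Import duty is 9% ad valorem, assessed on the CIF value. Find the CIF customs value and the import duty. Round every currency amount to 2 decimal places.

CIF value: AUD 404449.43; import duty: AUD 36400.45

CIF = FOB price + freight + insurance
CIF = 402319.09 + 2022.60 + 107.74 = 404449.43
Import duty = 404449.43 × 9% = 36400.45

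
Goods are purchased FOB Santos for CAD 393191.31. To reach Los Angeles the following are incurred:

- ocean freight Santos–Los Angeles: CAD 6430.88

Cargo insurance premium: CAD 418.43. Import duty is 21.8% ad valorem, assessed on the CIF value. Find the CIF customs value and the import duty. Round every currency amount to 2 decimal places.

CIF = FOB price + freight + insurance
CIF = 393191.31 + 6430.88 + 418.43 = 400040.62
Import duty = 400040.62 × 21.8% = 87208.86

CIF value: CAD 400040.62; import duty: CAD 87208.86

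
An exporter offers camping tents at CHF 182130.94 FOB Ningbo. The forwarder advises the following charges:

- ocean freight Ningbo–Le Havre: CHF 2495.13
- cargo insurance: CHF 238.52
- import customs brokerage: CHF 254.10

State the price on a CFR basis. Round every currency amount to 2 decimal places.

Not relevant to the conversion: insurance, brokerage — on the buyer under both terms; not part of either seller's price.
From FOB to CFR, the seller additionally bears: freight.
CFR price = 182130.94 + 2495.13 = 184626.07

CFR price: CHF 184626.07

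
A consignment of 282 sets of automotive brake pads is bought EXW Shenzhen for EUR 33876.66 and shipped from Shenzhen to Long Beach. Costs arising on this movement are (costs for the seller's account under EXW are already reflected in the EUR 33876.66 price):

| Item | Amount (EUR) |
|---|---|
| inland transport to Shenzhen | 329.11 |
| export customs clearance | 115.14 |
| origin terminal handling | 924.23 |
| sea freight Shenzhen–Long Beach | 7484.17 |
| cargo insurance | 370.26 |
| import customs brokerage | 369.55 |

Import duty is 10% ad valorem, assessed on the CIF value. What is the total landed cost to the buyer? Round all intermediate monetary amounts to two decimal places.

Total landed cost: EUR 47779.08

EXW: the seller makes goods available at their premises; the buyer bears all onward costs.
CIF value = EXW price + inland to port + export clearance + origin terminal + freight + insurance = 33876.66 + 329.11 + 115.14 + 924.23 + 7484.17 + 370.26 = 43099.57
Import duty = 43099.57 × 10% = 4309.96
Buyer bears: inland to port 329.11 + export clearance 115.14 + origin terminal 924.23 + freight 7484.17 + insurance 370.26 + brokerage 369.55 + duty 4309.96 = 13902.42
Landed cost = invoice 33876.66 + 13902.42 = 47779.08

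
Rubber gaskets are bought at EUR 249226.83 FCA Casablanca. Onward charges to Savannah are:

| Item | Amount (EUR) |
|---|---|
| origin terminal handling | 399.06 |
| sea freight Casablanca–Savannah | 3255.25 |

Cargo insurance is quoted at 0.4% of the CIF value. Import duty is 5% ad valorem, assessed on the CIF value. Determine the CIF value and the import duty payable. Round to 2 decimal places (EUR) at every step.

Let C be the CIF value. C = FCA price + pre-shipment costs + freight + 0.4% × C
C − 0.4% × C = 249226.83 + 399.06 + 3255.25
0.996 × C = 252881.14
C = 252881.14 / 0.996 = 253896.73
Insurance premium = 0.4% × 253896.73 = 1015.59
Import duty = 253896.73 × 5% = 12694.84

CIF value: EUR 253896.73; import duty: EUR 12694.84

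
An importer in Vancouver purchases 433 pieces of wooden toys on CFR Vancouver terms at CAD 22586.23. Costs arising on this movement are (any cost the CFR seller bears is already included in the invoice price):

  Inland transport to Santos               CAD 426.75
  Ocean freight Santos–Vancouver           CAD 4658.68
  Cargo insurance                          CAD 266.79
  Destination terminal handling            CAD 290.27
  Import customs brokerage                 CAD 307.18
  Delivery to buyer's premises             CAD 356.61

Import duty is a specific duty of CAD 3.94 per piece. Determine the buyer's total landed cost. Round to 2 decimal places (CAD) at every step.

Total landed cost: CAD 25513.10

CFR: the seller pays costs through ocean freight to the destination port, but not insurance.
Already in the invoice (seller's account under CFR): inland to port, freight — exclude.
CIF value = CFR price + insurance = 22586.23 + 266.79 = 22853.02
Import duty = 433 × 3.94 = 1706.02
Buyer bears: insurance 266.79 + destination terminal 290.27 + brokerage 307.18 + delivery 356.61 + duty 1706.02 = 2926.87
Landed cost = invoice 22586.23 + 2926.87 = 25513.10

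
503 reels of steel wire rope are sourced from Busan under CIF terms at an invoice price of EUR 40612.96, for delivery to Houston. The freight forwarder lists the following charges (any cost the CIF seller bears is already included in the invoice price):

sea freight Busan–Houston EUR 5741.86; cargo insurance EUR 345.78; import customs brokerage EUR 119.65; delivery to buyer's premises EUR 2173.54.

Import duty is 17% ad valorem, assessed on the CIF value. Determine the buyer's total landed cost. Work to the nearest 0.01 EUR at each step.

CIF: the seller pays costs through ocean freight and marine insurance to the destination port.
Already in the invoice (seller's account under CIF): freight, insurance — exclude.
The CIF price already equals the CIF value: 40612.96
Import duty = 40612.96 × 17% = 6904.20
Buyer bears: brokerage 119.65 + delivery 2173.54 + duty 6904.20 = 9197.39
Landed cost = invoice 40612.96 + 9197.39 = 49810.35

Total landed cost: EUR 49810.35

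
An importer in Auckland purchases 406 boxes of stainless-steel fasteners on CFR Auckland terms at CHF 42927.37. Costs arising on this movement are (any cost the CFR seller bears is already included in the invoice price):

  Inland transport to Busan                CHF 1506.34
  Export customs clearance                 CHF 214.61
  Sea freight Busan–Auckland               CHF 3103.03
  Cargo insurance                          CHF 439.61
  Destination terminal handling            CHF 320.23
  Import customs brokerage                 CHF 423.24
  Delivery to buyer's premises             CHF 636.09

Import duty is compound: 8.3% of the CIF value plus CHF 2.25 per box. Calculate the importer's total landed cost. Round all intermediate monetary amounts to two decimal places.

CFR: the seller pays costs through ocean freight to the destination port, but not insurance.
Already in the invoice (seller's account under CFR): inland to port, export clearance, freight — exclude.
CIF value = CFR price + insurance = 42927.37 + 439.61 = 43366.98
Ad valorem component: 43366.98 × 8.3% = 3599.46
Specific component: 406 × 2.25 = 913.50
Import duty = 3599.46 + 913.50 = 4512.96
Buyer bears: insurance 439.61 + destination terminal 320.23 + brokerage 423.24 + delivery 636.09 + duty 4512.96 = 6332.13
Landed cost = invoice 42927.37 + 6332.13 = 49259.50

Total landed cost: CHF 49259.50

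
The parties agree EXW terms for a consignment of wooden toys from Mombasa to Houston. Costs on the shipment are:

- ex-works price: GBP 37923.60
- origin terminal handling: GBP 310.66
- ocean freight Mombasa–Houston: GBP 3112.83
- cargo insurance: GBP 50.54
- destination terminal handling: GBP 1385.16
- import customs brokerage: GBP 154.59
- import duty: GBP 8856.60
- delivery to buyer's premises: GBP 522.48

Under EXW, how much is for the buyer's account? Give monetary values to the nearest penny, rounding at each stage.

Buyer's account: GBP 14392.86

EXW: the seller makes goods available at their premises; the buyer bears all onward costs.
Seller's account: goods 37923.60 = 37923.60
Buyer's account: origin terminal 310.66 + freight 3112.83 + insurance 50.54 + destination terminal 1385.16 + brokerage 154.59 + duty 8856.60 + delivery 522.48 = 14392.86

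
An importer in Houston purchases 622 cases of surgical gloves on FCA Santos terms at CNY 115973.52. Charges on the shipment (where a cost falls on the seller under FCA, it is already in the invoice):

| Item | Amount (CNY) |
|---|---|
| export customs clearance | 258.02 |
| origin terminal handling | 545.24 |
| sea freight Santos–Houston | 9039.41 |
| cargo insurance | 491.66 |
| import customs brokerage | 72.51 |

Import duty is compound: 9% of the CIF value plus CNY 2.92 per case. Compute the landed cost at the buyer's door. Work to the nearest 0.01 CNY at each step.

FCA: the seller delivers export-cleared goods to the carrier; the buyer bears costs from that point.
Already in the invoice (seller's account under FCA): export clearance — exclude.
CIF value = FCA price + origin terminal + freight + insurance = 115973.52 + 545.24 + 9039.41 + 491.66 = 126049.83
Ad valorem component: 126049.83 × 9% = 11344.48
Specific component: 622 × 2.92 = 1816.24
Import duty = 11344.48 + 1816.24 = 13160.72
Buyer bears: origin terminal 545.24 + freight 9039.41 + insurance 491.66 + brokerage 72.51 + duty 13160.72 = 23309.54
Landed cost = invoice 115973.52 + 23309.54 = 139283.06

Total landed cost: CNY 139283.06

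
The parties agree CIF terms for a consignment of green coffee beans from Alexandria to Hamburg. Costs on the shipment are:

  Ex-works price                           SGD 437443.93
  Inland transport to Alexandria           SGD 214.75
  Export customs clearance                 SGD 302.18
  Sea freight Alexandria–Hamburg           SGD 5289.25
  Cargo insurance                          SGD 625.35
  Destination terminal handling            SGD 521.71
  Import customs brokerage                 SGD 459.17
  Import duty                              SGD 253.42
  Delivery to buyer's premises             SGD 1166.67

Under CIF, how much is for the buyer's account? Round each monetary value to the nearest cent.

Buyer's account: SGD 2400.97

CIF: the seller pays costs through ocean freight and marine insurance to the destination port.
Seller's account: goods 437443.93 + inland to port 214.75 + export clearance 302.18 + freight 5289.25 + insurance 625.35 = 443875.46
Buyer's account: destination terminal 521.71 + brokerage 459.17 + duty 253.42 + delivery 1166.67 = 2400.97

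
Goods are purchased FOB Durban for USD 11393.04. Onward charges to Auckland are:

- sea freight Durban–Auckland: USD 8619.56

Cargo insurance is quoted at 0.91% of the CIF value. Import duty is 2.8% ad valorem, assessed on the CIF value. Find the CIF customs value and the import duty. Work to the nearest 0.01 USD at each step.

Let C be the CIF value. C = FOB price + freight + 0.91% × C
C − 0.91% × C = 11393.04 + 8619.56
0.9909 × C = 20012.60
C = 20012.60 / 0.9909 = 20196.39
Insurance premium = 0.91% × 20196.39 = 183.79
Import duty = 20196.39 × 2.8% = 565.50

CIF value: USD 20196.39; import duty: USD 565.50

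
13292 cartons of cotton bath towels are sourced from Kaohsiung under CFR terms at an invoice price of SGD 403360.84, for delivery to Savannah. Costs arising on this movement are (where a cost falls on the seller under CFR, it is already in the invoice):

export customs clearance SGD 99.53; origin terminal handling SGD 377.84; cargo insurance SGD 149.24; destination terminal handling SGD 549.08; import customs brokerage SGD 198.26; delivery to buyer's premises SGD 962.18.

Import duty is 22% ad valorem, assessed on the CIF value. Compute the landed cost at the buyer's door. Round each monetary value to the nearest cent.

Total landed cost: SGD 493991.82

CFR: the seller pays costs through ocean freight to the destination port, but not insurance.
Already in the invoice (seller's account under CFR): export clearance, origin terminal — exclude.
CIF value = CFR price + insurance = 403360.84 + 149.24 = 403510.08
Import duty = 403510.08 × 22% = 88772.22
Buyer bears: insurance 149.24 + destination terminal 549.08 + brokerage 198.26 + delivery 962.18 + duty 88772.22 = 90630.98
Landed cost = invoice 403360.84 + 90630.98 = 493991.82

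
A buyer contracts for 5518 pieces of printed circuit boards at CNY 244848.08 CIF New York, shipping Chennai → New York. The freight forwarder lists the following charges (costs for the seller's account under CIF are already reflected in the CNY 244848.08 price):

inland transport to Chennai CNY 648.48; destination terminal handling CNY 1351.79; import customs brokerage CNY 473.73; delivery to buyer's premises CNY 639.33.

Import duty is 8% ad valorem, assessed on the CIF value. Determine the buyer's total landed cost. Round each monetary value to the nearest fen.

CIF: the seller pays costs through ocean freight and marine insurance to the destination port.
Already in the invoice (seller's account under CIF): inland to port — exclude.
The CIF price already equals the CIF value: 244848.08
Import duty = 244848.08 × 8% = 19587.85
Buyer bears: destination terminal 1351.79 + brokerage 473.73 + delivery 639.33 + duty 19587.85 = 22052.70
Landed cost = invoice 244848.08 + 22052.70 = 266900.78

Total landed cost: CNY 266900.78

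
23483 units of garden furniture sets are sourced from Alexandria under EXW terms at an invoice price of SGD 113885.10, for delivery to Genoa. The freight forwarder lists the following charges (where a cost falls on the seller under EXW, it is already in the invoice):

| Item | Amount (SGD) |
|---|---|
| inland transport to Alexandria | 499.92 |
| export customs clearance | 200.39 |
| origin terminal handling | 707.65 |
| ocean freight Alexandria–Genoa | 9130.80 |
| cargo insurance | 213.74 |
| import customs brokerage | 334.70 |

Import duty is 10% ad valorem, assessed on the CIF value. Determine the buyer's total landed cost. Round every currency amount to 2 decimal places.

EXW: the seller makes goods available at their premises; the buyer bears all onward costs.
CIF value = EXW price + inland to port + export clearance + origin terminal + freight + insurance = 113885.10 + 499.92 + 200.39 + 707.65 + 9130.80 + 213.74 = 124637.60
Import duty = 124637.60 × 10% = 12463.76
Buyer bears: inland to port 499.92 + export clearance 200.39 + origin terminal 707.65 + freight 9130.80 + insurance 213.74 + brokerage 334.70 + duty 12463.76 = 23550.96
Landed cost = invoice 113885.10 + 23550.96 = 137436.06

Total landed cost: SGD 137436.06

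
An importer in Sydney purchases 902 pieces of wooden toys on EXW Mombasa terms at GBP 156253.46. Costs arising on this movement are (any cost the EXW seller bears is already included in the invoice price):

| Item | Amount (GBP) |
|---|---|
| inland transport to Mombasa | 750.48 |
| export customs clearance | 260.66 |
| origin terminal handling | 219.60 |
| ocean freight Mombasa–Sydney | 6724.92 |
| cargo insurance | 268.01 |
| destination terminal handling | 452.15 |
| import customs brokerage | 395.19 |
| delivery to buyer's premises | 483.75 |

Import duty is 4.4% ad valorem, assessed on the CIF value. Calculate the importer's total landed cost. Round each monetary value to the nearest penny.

Total landed cost: GBP 173045.21

EXW: the seller makes goods available at their premises; the buyer bears all onward costs.
CIF value = EXW price + inland to port + export clearance + origin terminal + freight + insurance = 156253.46 + 750.48 + 260.66 + 219.60 + 6724.92 + 268.01 = 164477.13
Import duty = 164477.13 × 4.4% = 7236.99
Buyer bears: inland to port 750.48 + export clearance 260.66 + origin terminal 219.60 + freight 6724.92 + insurance 268.01 + destination terminal 452.15 + brokerage 395.19 + delivery 483.75 + duty 7236.99 = 16791.75
Landed cost = invoice 156253.46 + 16791.75 = 173045.21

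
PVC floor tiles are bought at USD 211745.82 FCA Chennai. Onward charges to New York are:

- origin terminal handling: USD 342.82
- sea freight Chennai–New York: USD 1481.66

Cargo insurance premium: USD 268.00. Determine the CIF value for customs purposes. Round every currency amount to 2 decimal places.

CIF = FCA price + pre-shipment costs + freight + insurance
CIF = 211745.82 + 342.82 + 1481.66 + 268.00 = 213838.30

CIF value: USD 213838.30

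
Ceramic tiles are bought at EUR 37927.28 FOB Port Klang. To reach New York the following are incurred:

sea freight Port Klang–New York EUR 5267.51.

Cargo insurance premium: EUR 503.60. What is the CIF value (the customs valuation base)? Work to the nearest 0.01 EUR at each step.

CIF = FOB price + freight + insurance
CIF = 37927.28 + 5267.51 + 503.60 = 43698.39

CIF value: EUR 43698.39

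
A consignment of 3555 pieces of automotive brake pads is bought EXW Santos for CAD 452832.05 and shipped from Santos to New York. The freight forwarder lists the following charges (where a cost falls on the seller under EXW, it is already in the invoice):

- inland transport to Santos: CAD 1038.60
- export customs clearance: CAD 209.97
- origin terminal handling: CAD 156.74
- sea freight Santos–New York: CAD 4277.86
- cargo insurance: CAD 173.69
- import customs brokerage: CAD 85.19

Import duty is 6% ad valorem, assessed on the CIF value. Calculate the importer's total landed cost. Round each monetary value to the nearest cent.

EXW: the seller makes goods available at their premises; the buyer bears all onward costs.
CIF value = EXW price + inland to port + export clearance + origin terminal + freight + insurance = 452832.05 + 1038.60 + 209.97 + 156.74 + 4277.86 + 173.69 = 458688.91
Import duty = 458688.91 × 6% = 27521.33
Buyer bears: inland to port 1038.60 + export clearance 209.97 + origin terminal 156.74 + freight 4277.86 + insurance 173.69 + brokerage 85.19 + duty 27521.33 = 33463.38
Landed cost = invoice 452832.05 + 33463.38 = 486295.43

Total landed cost: CAD 486295.43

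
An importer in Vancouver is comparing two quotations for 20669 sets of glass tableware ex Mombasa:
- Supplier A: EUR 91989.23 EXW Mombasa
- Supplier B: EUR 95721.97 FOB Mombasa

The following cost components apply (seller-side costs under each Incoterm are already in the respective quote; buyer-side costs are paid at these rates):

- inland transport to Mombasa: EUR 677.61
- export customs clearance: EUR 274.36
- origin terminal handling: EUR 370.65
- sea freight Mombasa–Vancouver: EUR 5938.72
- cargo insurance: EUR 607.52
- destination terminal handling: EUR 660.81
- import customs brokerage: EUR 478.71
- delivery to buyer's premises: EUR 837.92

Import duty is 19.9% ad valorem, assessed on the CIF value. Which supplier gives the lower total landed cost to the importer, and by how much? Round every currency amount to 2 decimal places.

Supplier A (EXW):
CIF value = EXW price + inland to port + export clearance + origin terminal + freight + insurance = 91989.23 + 677.61 + 274.36 + 370.65 + 5938.72 + 607.52 = 99858.09
Import duty = 99858.09 × 19.9% = 19871.76
Buyer bears (A): 677.61 + 274.36 + 370.65 + 5938.72 + 607.52 + 660.81 + 478.71 + 837.92 = 9846.30
Landed cost (A) = invoice 91989.23 + 9846.30 + duty 19871.76 = 121707.29
Supplier B (FOB):
CIF value = FOB price + freight + insurance = 95721.97 + 5938.72 + 607.52 = 102268.21
Import duty = 102268.21 × 19.9% = 20351.37
Buyer bears (B): 5938.72 + 607.52 + 660.81 + 478.71 + 837.92 = 8523.68
Landed cost (B) = invoice 95721.97 + 8523.68 + duty 20351.37 = 124597.02
Difference = |121707.29 − 124597.02| = 2889.73

Supplier A is cheaper by EUR 2889.73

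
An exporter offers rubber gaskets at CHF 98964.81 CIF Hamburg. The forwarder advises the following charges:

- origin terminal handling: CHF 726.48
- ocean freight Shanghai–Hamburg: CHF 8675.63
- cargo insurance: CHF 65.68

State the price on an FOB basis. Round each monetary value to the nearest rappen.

FOB price: CHF 90223.50

Not relevant to the conversion: origin terminal — on the seller under both CIF and FOB; already in the CIF price and stays in the FOB price.
From CIF to FOB, the seller no longer bears: freight, insurance.
FOB price = 98964.81 − 8675.63 − 65.68 = 90223.50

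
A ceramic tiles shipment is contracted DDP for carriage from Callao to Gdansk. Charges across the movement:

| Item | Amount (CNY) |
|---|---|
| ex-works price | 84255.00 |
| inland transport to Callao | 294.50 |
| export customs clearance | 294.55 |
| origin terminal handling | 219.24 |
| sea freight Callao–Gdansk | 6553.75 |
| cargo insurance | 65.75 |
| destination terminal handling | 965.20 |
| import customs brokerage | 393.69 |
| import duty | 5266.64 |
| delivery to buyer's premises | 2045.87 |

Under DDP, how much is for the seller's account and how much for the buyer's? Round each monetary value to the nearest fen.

DDP: the seller bears all costs including import duty.
Seller's account: goods 84255.00 + inland to port 294.50 + export clearance 294.55 + origin terminal 219.24 + freight 6553.75 + insurance 65.75 + destination terminal 965.20 + brokerage 393.69 + duty 5266.64 + delivery 2045.87 = 100354.19
Buyer's account: 0.00

Seller: CNY 100354.19; buyer: CNY 0.00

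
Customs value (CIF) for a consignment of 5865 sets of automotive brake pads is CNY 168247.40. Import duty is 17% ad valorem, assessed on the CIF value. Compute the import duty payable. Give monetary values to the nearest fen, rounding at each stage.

Import duty: CNY 28602.06

Import duty = 168247.40 × 17% = 28602.06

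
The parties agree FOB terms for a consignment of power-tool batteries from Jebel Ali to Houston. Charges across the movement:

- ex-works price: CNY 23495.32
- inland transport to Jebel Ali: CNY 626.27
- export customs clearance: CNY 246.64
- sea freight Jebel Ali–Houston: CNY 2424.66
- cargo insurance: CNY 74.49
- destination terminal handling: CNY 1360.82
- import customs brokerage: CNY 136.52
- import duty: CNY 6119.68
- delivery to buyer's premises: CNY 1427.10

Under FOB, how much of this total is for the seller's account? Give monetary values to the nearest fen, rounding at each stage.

Seller's account: CNY 24368.23

FOB: the seller bears costs until goods are on board at the origin port; the buyer bears freight, insurance and all costs thereafter.
Seller's account: goods 23495.32 + inland to port 626.27 + export clearance 246.64 = 24368.23
Buyer's account: freight 2424.66 + insurance 74.49 + destination terminal 1360.82 + brokerage 136.52 + duty 6119.68 + delivery 1427.10 = 11543.27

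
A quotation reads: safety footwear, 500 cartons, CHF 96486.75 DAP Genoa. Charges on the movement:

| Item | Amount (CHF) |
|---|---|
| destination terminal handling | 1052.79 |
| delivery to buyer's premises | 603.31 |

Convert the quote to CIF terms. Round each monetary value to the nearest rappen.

From DAP to CIF, the seller no longer bears: destination terminal, delivery.
CIF price = 96486.75 − 1052.79 − 603.31 = 94830.65

CIF price: CHF 94830.65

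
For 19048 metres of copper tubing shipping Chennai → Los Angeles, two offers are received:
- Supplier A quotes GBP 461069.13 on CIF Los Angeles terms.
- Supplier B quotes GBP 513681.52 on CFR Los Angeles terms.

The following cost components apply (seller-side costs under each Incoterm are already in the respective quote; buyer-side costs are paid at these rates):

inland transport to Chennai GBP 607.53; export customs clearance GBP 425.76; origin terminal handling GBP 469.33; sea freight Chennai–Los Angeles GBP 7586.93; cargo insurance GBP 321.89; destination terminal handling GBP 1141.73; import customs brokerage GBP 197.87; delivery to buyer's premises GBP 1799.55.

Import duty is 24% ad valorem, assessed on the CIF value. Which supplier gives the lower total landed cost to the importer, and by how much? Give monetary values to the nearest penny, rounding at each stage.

Supplier A (CIF):
The CIF price already equals the CIF value: 461069.13
Import duty = 461069.13 × 24% = 110656.59
Buyer bears (A): 1141.73 + 197.87 + 1799.55 = 3139.15
Landed cost (A) = invoice 461069.13 + 3139.15 + duty 110656.59 = 574864.87
Supplier B (CFR):
CIF value = CFR price + insurance = 513681.52 + 321.89 = 514003.41
Import duty = 514003.41 × 24% = 123360.82
Buyer bears (B): 321.89 + 1141.73 + 197.87 + 1799.55 = 3461.04
Landed cost (B) = invoice 513681.52 + 3461.04 + duty 123360.82 = 640503.38
Difference = |574864.87 − 640503.38| = 65638.51

Supplier A is cheaper by GBP 65638.51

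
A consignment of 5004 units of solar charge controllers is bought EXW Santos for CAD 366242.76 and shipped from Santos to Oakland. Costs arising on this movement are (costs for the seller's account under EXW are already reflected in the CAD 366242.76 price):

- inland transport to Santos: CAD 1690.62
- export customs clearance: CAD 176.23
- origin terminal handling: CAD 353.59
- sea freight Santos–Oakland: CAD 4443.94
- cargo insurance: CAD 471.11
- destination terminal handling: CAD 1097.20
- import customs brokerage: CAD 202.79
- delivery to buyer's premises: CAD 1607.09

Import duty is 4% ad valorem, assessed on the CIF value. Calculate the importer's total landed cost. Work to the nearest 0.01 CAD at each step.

EXW: the seller makes goods available at their premises; the buyer bears all onward costs.
CIF value = EXW price + inland to port + export clearance + origin terminal + freight + insurance = 366242.76 + 1690.62 + 176.23 + 353.59 + 4443.94 + 471.11 = 373378.25
Import duty = 373378.25 × 4% = 14935.13
Buyer bears: inland to port 1690.62 + export clearance 176.23 + origin terminal 353.59 + freight 4443.94 + insurance 471.11 + destination terminal 1097.20 + brokerage 202.79 + delivery 1607.09 + duty 14935.13 = 24977.70
Landed cost = invoice 366242.76 + 24977.70 = 391220.46

Total landed cost: CAD 391220.46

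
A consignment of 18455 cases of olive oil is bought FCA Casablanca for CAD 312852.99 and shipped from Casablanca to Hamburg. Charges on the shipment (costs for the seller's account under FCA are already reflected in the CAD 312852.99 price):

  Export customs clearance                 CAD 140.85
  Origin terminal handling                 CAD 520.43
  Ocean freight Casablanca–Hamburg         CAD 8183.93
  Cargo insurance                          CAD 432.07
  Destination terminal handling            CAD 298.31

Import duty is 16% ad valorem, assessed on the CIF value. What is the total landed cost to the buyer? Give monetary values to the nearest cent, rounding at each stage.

Total landed cost: CAD 373806.04

FCA: the seller delivers export-cleared goods to the carrier; the buyer bears costs from that point.
Already in the invoice (seller's account under FCA): export clearance — exclude.
CIF value = FCA price + origin terminal + freight + insurance = 312852.99 + 520.43 + 8183.93 + 432.07 = 321989.42
Import duty = 321989.42 × 16% = 51518.31
Buyer bears: origin terminal 520.43 + freight 8183.93 + insurance 432.07 + destination terminal 298.31 + duty 51518.31 = 60953.05
Landed cost = invoice 312852.99 + 60953.05 = 373806.04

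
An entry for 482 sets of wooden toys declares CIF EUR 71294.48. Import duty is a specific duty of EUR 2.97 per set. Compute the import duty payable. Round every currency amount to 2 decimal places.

Import duty = 482 × 2.97 = 1431.54

Import duty: EUR 1431.54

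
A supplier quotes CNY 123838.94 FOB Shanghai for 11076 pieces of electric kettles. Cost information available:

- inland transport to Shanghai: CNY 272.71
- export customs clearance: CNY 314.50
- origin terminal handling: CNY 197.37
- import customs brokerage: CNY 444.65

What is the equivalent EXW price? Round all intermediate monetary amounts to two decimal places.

Not relevant to the conversion: brokerage — on the buyer under both terms; not part of either seller's price.
From FOB to EXW, the seller no longer bears: inland to port, export clearance, origin terminal.
EXW price = 123838.94 − 272.71 − 314.50 − 197.37 = 123054.36

EXW price: CNY 123054.36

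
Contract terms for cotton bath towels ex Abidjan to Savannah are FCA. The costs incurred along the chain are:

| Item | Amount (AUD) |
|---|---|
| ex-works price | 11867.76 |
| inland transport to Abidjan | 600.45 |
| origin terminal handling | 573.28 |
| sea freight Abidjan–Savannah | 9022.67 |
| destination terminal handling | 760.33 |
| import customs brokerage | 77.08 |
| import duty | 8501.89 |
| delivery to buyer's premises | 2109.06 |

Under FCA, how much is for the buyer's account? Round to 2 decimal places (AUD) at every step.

FCA: the seller delivers export-cleared goods to the carrier; the buyer bears costs from that point.
Seller's account: goods 11867.76 + inland to port 600.45 = 12468.21
Buyer's account: origin terminal 573.28 + freight 9022.67 + destination terminal 760.33 + brokerage 77.08 + duty 8501.89 + delivery 2109.06 = 21044.31

Buyer's account: AUD 21044.31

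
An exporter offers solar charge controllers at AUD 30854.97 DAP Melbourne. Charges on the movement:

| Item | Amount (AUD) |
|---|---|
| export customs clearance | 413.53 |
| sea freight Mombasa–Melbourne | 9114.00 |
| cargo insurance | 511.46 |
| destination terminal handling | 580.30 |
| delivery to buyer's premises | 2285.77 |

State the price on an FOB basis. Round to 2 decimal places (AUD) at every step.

FOB price: AUD 18363.44

Not relevant to the conversion: export clearance — on the seller under both DAP and FOB; already in the DAP price and stays in the FOB price.
From DAP to FOB, the seller no longer bears: freight, insurance, destination terminal, delivery.
FOB price = 30854.97 − 9114.00 − 511.46 − 580.30 − 2285.77 = 18363.44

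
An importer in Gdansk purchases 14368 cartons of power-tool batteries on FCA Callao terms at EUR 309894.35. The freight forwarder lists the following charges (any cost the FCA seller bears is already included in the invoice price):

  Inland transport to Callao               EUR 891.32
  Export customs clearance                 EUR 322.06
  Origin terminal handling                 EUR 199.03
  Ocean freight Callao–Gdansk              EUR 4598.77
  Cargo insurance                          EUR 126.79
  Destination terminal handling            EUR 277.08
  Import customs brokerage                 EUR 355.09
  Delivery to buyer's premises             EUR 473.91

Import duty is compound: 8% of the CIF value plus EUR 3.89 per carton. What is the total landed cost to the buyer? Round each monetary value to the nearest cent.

Total landed cost: EUR 397002.06

FCA: the seller delivers export-cleared goods to the carrier; the buyer bears costs from that point.
Already in the invoice (seller's account under FCA): inland to port, export clearance — exclude.
CIF value = FCA price + origin terminal + freight + insurance = 309894.35 + 199.03 + 4598.77 + 126.79 = 314818.94
Ad valorem component: 314818.94 × 8% = 25185.52
Specific component: 14368 × 3.89 = 55891.52
Import duty = 25185.52 + 55891.52 = 81077.04
Buyer bears: origin terminal 199.03 + freight 4598.77 + insurance 126.79 + destination terminal 277.08 + brokerage 355.09 + delivery 473.91 + duty 81077.04 = 87107.71
Landed cost = invoice 309894.35 + 87107.71 = 397002.06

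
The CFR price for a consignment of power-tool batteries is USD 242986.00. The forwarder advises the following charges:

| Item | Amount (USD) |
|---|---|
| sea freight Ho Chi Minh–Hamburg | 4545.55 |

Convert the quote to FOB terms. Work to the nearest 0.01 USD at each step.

FOB price: USD 238440.45

From CFR to FOB, the seller no longer bears: freight.
FOB price = 242986.00 − 4545.55 = 238440.45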